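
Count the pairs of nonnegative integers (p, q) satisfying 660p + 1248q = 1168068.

17

gcd(1248, 660):
  1248 = 1×660 + 588
  660 = 1×588 + 72
  588 = 8×72 + 12
  72 = 6×12
so gcd(1248, 660) = 12.
Back-substitute for Bézout coefficients:
  12 = 588 - 8×72
  ... = 660×(-17) + 1248×(9)
Scale by 97339: one solution is (-1654763, 876051). Reduce p mod 104: (85, 891).
General: p = 85 + 104t, q = 891 - 55t.
p ≥ 0 ⇒ t ≥ 0; q ≥ 0 ⇒ t ≤ 16. So t ∈ [0, 16]: 17 solutions.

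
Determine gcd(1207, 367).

gcd(1207, 367):
  1207 = 3·367 + 106
  367 = 3·106 + 49
  106 = 2·49 + 8
  49 = 6·8 + 1
  8 = 8·1
so gcd(1207, 367) = 1.

1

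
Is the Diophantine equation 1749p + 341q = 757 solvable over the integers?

gcd(1749, 341) = 11  (1749 = 5*341 + 44, 341 = 7*44 + 33, 44 = 1*33 + 11, 33 = 3*11).
11 does not divide 757 (remainder 9), so no integer solutions.

no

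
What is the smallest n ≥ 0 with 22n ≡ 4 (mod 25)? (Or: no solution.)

7

gcd(25, 22):
  25 = 1×22 + 3
  22 = 7×3 + 1
  3 = 3×1
so gcd(25, 22) = 1.
1 divides 4, so solutions exist.
Back-substitute for Bézout coefficients:
  1 = 22 - 7×3
  ... = 22×(8) + 25×(-7)
So 22×(8) ≡ 1 (mod 25); multiply by 4: n ≡ 32 (mod 25).
Smallest nonnegative: n = 32 mod 25 = 7.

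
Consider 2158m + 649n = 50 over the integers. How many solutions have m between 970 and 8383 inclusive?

11

gcd(2158, 649) = 1.
By Bézout, 2158*(-203) + 649*(675) = 1.
Particular solution: (234, -778).
General solution: m = 234 + 649t, n = -778 - 2158t for integer t.
970 ≤ 234 + 649t ≤ 8383 gives t ∈ [2, 12], which is 11 values.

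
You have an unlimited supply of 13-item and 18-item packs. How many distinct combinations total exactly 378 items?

2

Need nonnegative integers with 13j + 18k = 378.
gcd(13, 18) = 1, and 13·(7) + 18·(-5) = 1.
So (j₀, k₀) = (2646, -1890); general j = 2646 + 18t, k = -1890 - 13t.
j ≥ 0 ⇒ t ≥ -147; k ≥ 0 ⇒ t ≤ -146. That's 2 values of t.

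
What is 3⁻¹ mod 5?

gcd(5, 3) = 1.
By Bézout, 3×(2) + 5×(-1) = 1.
So 3×2 ≡ 1 (mod 5), and 2 mod 5 = 2.

2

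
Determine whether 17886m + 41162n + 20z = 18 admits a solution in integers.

yes

gcd(41162, 17886) = 22  (41162 = 2×17886 + 5390, 17886 = 3×5390 + 1716, 5390 = 3×1716 + 242, 1716 = 7×242 + 22, 242 = 11×22).
gcd(22, 20) = 2.
2 divides 18, so integer solutions exist.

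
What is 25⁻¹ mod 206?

gcd(206, 25):
  206 = 8·25 + 6
  25 = 4·6 + 1
  6 = 6·1
so gcd(206, 25) = 1.
Back-substitute for Bézout coefficients:
  1 = 25 - 4·6
  ... = 25·(33) + 206·(-4)
So 25·33 ≡ 1 (mod 206), and 33 mod 206 = 33.

33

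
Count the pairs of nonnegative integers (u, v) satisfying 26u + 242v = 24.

gcd(242, 26):
  242 = 9×26 + 8
  26 = 3×8 + 2
  8 = 4×2
so gcd(242, 26) = 2.
Back-substitute for Bézout coefficients:
  2 = 26 - 3×8
  ... = 26×(28) + 242×(-3)
Scale by 12: one solution is (336, -36). Reduce u mod 121: (94, -10).
General: u = 94 + 121t, v = -10 - 13t.
u ≥ 0 ⇒ t ≥ 0; v ≥ 0 ⇒ t ≤ -1. So t ∈ [0, -1]: 0 solutions.

0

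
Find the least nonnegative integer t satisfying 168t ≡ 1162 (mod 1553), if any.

gcd(1553, 168) = 1.
1 divides 1162, so solutions exist.
By Bézout, 168*(-379) + 1553*(41) = 1.
So 168*(-379) ≡ 1 (mod 1553); multiply by 1162: t ≡ -440398 (mod 1553).
Smallest nonnegative: t = -440398 mod 1553 = 654.

654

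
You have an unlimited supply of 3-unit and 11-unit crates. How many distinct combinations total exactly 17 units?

1

Need nonnegative integers with 3j + 11k = 17.
gcd(3, 11) = 1, and 3·(4) + 11·(-1) = 1.
So (j₀, k₀) = (68, -17); general j = 68 + 11t, k = -17 - 3t.
j ≥ 0 ⇒ t ≥ -6; k ≥ 0 ⇒ t ≤ -6. That's 1 value of t.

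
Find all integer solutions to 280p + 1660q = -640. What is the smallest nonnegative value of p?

gcd(1660, 280):
  1660 = 5*280 + 260
  280 = 1*260 + 20
  260 = 13*20
so gcd(1660, 280) = 20.
20 divides -640, so solutions exist.
Back-substitute for Bézout coefficients:
  20 = 280 - 1*260
  ... = 280*(6) + 1660*(-1)
Scale by -640/20 = -32: (p₀, q₀) = (-192, 32).
General solution: p = -192 + 83t, q = 32 - 14t for integer t.
p ≥ 0: smallest is -192 mod 83 = 57 (at t = 3), with q = -10.

57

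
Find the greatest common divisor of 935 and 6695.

gcd(6695, 935) = 5  (6695 = 7*935 + 150, 935 = 6*150 + 35, 150 = 4*35 + 10, 35 = 3*10 + 5, 10 = 2*5).

5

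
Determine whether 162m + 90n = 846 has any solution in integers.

gcd(162, 90) = 18  (162 = 1·90 + 72, 90 = 1·72 + 18, 72 = 4·18).
18 divides 846, so integer solutions exist.

yes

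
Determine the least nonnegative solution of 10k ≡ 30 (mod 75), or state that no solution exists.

3

gcd(75, 10) = 5  (75 = 7×10 + 5, 10 = 2×5).
5 divides 30, so solutions exist.
Back-substituting, 10×(-7) + 75×(1) = 5.
So 10×(-7) ≡ 5 (mod 75); multiply by 6: k ≡ -42 (mod 15).
Smallest nonnegative: k = -42 mod 15 = 3.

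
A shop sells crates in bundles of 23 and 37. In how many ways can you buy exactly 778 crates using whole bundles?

1

Need nonnegative integers with 23j + 37k = 778.
gcd(23, 37) = 1, and 23·(-8) + 37·(5) = 1.
So (j₀, k₀) = (-6224, 3890); general j = -6224 + 37t, k = 3890 - 23t.
j ≥ 0 ⇒ t ≥ 169; k ≥ 0 ⇒ t ≤ 169. That's 1 value of t.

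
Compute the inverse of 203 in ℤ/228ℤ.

gcd(228, 203):
  228 = 1*203 + 25
  203 = 8*25 + 3
  25 = 8*3 + 1
  3 = 3*1
so gcd(228, 203) = 1.
Back-substitute for Bézout coefficients:
  1 = 25 - 8*3
  ... = 203*(-73) + 228*(65)
So 203*-73 ≡ 1 (mod 228), and -73 mod 228 = 155.

155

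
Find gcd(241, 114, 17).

1

gcd(241, 114) = 1  (241 = 2×114 + 13, 114 = 8×13 + 10, 13 = 1×10 + 3, 10 = 3×3 + 1, 3 = 3×1).
gcd(1, 17) = 1.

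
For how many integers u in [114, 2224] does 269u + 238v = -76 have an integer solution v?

9

gcd(269, 238) = 1  (269 = 1*238 + 31, 238 = 7*31 + 21, 31 = 1*21 + 10, 21 = 2*10 + 1, 10 = 10*1).
Back-substituting, 269*(-23) + 238*(26) = 1.
Scale by -76: particular solution (1748, -1976); reduce u mod 238: (82, -93).
General solution: u = 82 + 238t, v = -93 - 269t for integer t.
114 ≤ 82 + 238t ≤ 2224 gives t ∈ [1, 9], which is 9 values.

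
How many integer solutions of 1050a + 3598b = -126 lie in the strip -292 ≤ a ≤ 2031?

9

gcd(3598, 1050) = 14.
By Bézout, 1050×(24) + 3598×(-7) = 14.
Particular solution: (41, -12).
General solution: a = 41 + 257t, b = -12 - 75t for integer t.
-292 ≤ 41 + 257t ≤ 2031 gives t ∈ [-1, 7], which is 9 values.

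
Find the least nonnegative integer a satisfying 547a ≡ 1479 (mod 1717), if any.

gcd(1717, 547) = 1  (1717 = 3×547 + 76, 547 = 7×76 + 15, 76 = 5×15 + 1, 15 = 15×1).
1 divides 1479, so solutions exist.
Back-substituting, 547×(-113) + 1717×(36) = 1.
So 547×(-113) ≡ 1 (mod 1717); multiply by 1479: a ≡ -167127 (mod 1717).
Smallest nonnegative: a = -167127 mod 1717 = 1139.

1139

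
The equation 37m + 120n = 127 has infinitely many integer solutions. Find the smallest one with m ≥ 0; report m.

91

gcd(120, 37):
  120 = 3×37 + 9
  37 = 4×9 + 1
  9 = 9×1
so gcd(120, 37) = 1.
1 divides 127, so solutions exist.
Back-substitute for Bézout coefficients:
  1 = 37 - 4×9
  ... = 37×(13) + 120×(-4)
Scale by 127/1 = 127: (m₀, n₀) = (1651, -508).
General solution: m = 1651 + 120t, n = -508 - 37t for integer t.
m ≥ 0: smallest is 1651 mod 120 = 91 (at t = -13), with n = -27.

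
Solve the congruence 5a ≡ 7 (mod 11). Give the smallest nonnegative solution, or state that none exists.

gcd(11, 5) = 1.
1 divides 7, so solutions exist.
By Bézout, 5·(-2) + 11·(1) = 1.
So 5·(-2) ≡ 1 (mod 11); multiply by 7: a ≡ -14 (mod 11).
Smallest nonnegative: a = -14 mod 11 = 8.

8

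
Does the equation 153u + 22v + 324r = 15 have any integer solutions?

yes

gcd(153, 22) = 1.
gcd(1, 324) = 1.
1 divides 15, so integer solutions exist.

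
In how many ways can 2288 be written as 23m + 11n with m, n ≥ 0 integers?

10

gcd(23, 11) = 1.
By Bézout, 23×(1) + 11×(-2) = 1.
One solution: (0, 208).
General: m = 0 + 11t, n = 208 - 23t.
m ≥ 0 ⇒ t ≥ 0; n ≥ 0 ⇒ t ≤ 9. So t ∈ [0, 9]: 10 solutions.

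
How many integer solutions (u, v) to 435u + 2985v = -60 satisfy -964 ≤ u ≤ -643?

1

gcd(2985, 435) = 15  (2985 = 6*435 + 375, 435 = 1*375 + 60, 375 = 6*60 + 15, 60 = 4*15).
Back-substituting, 435*(-48) + 2985*(7) = 15.
Scale by -4: particular solution (192, -28); reduce u mod 199: (192, -28).
General solution: u = 192 + 199t, v = -28 - 29t for integer t.
-964 ≤ 192 + 199t ≤ -643 gives t ∈ [-5, -5], which is 1 value.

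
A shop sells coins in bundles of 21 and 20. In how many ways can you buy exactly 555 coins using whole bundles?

1

Need nonnegative integers with 21j + 20k = 555.
gcd(21, 20) = 1, and 21·(1) + 20·(-1) = 1.
So (j₀, k₀) = (555, -555); general j = 555 + 20t, k = -555 - 21t.
j ≥ 0 ⇒ t ≥ -27; k ≥ 0 ⇒ t ≤ -27. That's 1 value of t.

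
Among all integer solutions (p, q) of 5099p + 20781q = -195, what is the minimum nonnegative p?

11607

gcd(20781, 5099):
  20781 = 4·5099 + 385
  5099 = 13·385 + 94
  385 = 4·94 + 9
  94 = 10·9 + 4
  9 = 2·4 + 1
  4 = 4·1
so gcd(20781, 5099) = 1.
1 divides -195, so solutions exist.
Back-substitute for Bézout coefficients:
  1 = 9 - 2·4
  ... = 5099·(-4642) + 20781·(1139)
Scale by -195/1 = -195: (p₀, q₀) = (905190, -222105).
General solution: p = 905190 + 20781t, q = -222105 - 5099t for integer t.
p ≥ 0: smallest is 905190 mod 20781 = 11607 (at t = -43), with q = -2848.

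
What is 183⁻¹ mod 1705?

382

gcd(1705, 183) = 1.
By Bézout, 183×(382) + 1705×(-41) = 1.
So 183×382 ≡ 1 (mod 1705), and 382 mod 1705 = 382.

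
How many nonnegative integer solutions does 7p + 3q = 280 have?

14

gcd(7, 3) = 1.
By Bézout, 7×(1) + 3×(-2) = 1.
One solution: (1, 91).
General: p = 1 + 3t, q = 91 - 7t.
p ≥ 0 ⇒ t ≥ 0; q ≥ 0 ⇒ t ≤ 13. So t ∈ [0, 13]: 14 solutions.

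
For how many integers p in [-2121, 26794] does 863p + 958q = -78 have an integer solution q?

30

gcd(958, 863) = 1  (958 = 1·863 + 95, 863 = 9·95 + 8, 95 = 11·8 + 7, 8 = 1·7 + 1, 7 = 7·1).
Back-substituting, 863·(121) + 958·(-109) = 1.
Scale by -78: particular solution (-9438, 8502); reduce p mod 958: (142, -128).
General solution: p = 142 + 958t, q = -128 - 863t for integer t.
-2121 ≤ 142 + 958t ≤ 26794 gives t ∈ [-2, 27], which is 30 values.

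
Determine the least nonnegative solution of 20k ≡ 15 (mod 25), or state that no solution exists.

2

gcd(25, 20) = 5  (25 = 1*20 + 5, 20 = 4*5).
5 divides 15, so solutions exist.
Back-substituting, 20*(-1) + 25*(1) = 5.
So 20*(-1) ≡ 5 (mod 25); multiply by 3: k ≡ -3 (mod 5).
Smallest nonnegative: k = -3 mod 5 = 2.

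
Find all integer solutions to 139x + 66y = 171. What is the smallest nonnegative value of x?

15

gcd(139, 66) = 1  (139 = 2×66 + 7, 66 = 9×7 + 3, 7 = 2×3 + 1, 3 = 3×1).
1 divides 171, so solutions exist.
Back-substituting, 139×(19) + 66×(-40) = 1.
Scale by 171/1 = 171: (x₀, y₀) = (3249, -6840).
General solution: x = 3249 + 66t, y = -6840 - 139t for integer t.
x ≥ 0: smallest is 3249 mod 66 = 15 (at t = -49), with y = -29.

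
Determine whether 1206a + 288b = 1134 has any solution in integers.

gcd(1206, 288):
  1206 = 4*288 + 54
  288 = 5*54 + 18
  54 = 3*18
so gcd(1206, 288) = 18.
18 divides 1134, so integer solutions exist.

yes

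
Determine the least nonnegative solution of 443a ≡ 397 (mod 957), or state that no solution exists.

191

gcd(957, 443):
  957 = 2*443 + 71
  443 = 6*71 + 17
  71 = 4*17 + 3
  17 = 5*3 + 2
  3 = 1*2 + 1
  2 = 2*1
so gcd(957, 443) = 1.
1 divides 397, so solutions exist.
Back-substitute for Bézout coefficients:
  1 = 3 - 1*2
  ... = 443*(-337) + 957*(156)
So 443*(-337) ≡ 1 (mod 957); multiply by 397: a ≡ -133789 (mod 957).
Smallest nonnegative: a = -133789 mod 957 = 191.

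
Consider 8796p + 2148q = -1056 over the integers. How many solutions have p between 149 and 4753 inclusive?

26

gcd(8796, 2148) = 12.
By Bézout, 8796·(-21) + 2148·(86) = 12.
Particular solution: (58, -238).
General solution: p = 58 + 179t, q = -238 - 733t for integer t.
149 ≤ 58 + 179t ≤ 4753 gives t ∈ [1, 26], which is 26 values.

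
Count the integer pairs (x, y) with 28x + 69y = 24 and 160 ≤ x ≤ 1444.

gcd(69, 28) = 1  (69 = 2*28 + 13, 28 = 2*13 + 2, 13 = 6*2 + 1, 2 = 2*1).
Back-substituting, 28*(-32) + 69*(13) = 1.
Scale by 24: particular solution (-768, 312); reduce x mod 69: (60, -24).
General solution: x = 60 + 69t, y = -24 - 28t for integer t.
160 ≤ 60 + 69t ≤ 1444 gives t ∈ [2, 20], which is 19 values.

19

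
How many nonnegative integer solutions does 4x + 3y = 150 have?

gcd(4, 3):
  4 = 1*3 + 1
  3 = 3*1
so gcd(4, 3) = 1.
Back-substitute for Bézout coefficients:
  1 = 4 - 1*3
  ... = 4*(1) + 3*(-1)
Scale by 150: one solution is (150, -150). Reduce x mod 3: (0, 50).
General: x = 0 + 3t, y = 50 - 4t.
x ≥ 0 ⇒ t ≥ 0; y ≥ 0 ⇒ t ≤ 12. So t ∈ [0, 12]: 13 solutions.

13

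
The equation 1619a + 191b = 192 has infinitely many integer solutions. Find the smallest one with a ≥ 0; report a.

gcd(1619, 191):
  1619 = 8·191 + 91
  191 = 2·91 + 9
  91 = 10·9 + 1
  9 = 9·1
so gcd(1619, 191) = 1.
1 divides 192, so solutions exist.
Back-substitute for Bézout coefficients:
  1 = 91 - 10·9
  ... = 1619·(21) + 191·(-178)
Scale by 192/1 = 192: (a₀, b₀) = (4032, -34176).
General solution: a = 4032 + 191t, b = -34176 - 1619t for integer t.
a ≥ 0: smallest is 4032 mod 191 = 21 (at t = -21), with b = -177.

21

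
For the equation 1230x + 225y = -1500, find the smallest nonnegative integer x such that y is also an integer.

gcd(1230, 225) = 15  (1230 = 5*225 + 105, 225 = 2*105 + 15, 105 = 7*15).
15 divides -1500, so solutions exist.
Back-substituting, 1230*(-2) + 225*(11) = 15.
Scale by -1500/15 = -100: (x₀, y₀) = (200, -1100).
General solution: x = 200 + 15t, y = -1100 - 82t for integer t.
x ≥ 0: smallest is 200 mod 15 = 5 (at t = -13), with y = -34.

5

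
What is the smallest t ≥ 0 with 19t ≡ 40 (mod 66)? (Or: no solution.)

gcd(66, 19):
  66 = 3×19 + 9
  19 = 2×9 + 1
  9 = 9×1
so gcd(66, 19) = 1.
1 divides 40, so solutions exist.
Back-substitute for Bézout coefficients:
  1 = 19 - 2×9
  ... = 19×(7) + 66×(-2)
So 19×(7) ≡ 1 (mod 66); multiply by 40: t ≡ 280 (mod 66).
Smallest nonnegative: t = 280 mod 66 = 16.

16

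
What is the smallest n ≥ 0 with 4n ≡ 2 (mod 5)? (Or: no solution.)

gcd(5, 4) = 1  (5 = 1*4 + 1, 4 = 4*1).
1 divides 2, so solutions exist.
Back-substituting, 4*(-1) + 5*(1) = 1.
So 4*(-1) ≡ 1 (mod 5); multiply by 2: n ≡ -2 (mod 5).
Smallest nonnegative: n = -2 mod 5 = 3.

3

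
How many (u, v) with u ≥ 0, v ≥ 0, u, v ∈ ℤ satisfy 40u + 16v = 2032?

gcd(40, 16):
  40 = 2×16 + 8
  16 = 2×8
so gcd(40, 16) = 8.
Back-substitute for Bézout coefficients:
  8 = 40 - 2×16
  ... = 40×(1) + 16×(-2)
Scale by 254: one solution is (254, -508). Reduce u mod 2: (0, 127).
General: u = 0 + 2t, v = 127 - 5t.
u ≥ 0 ⇒ t ≥ 0; v ≥ 0 ⇒ t ≤ 25. So t ∈ [0, 25]: 26 solutions.

26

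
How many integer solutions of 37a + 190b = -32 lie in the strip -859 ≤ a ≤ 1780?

14

gcd(190, 37):
  190 = 5×37 + 5
  37 = 7×5 + 2
  5 = 2×2 + 1
  2 = 2×1
so gcd(190, 37) = 1.
Back-substitute for Bézout coefficients:
  1 = 5 - 2×2
  ... = 37×(-77) + 190×(15)
Scale by -32: particular solution (2464, -480); reduce a mod 190: (184, -36).
General solution: a = 184 + 190t, b = -36 - 37t for integer t.
-859 ≤ 184 + 190t ≤ 1780 gives t ∈ [-5, 8], which is 14 values.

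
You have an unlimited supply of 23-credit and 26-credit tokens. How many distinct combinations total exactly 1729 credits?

Need nonnegative integers with 23j + 26k = 1729.
gcd(23, 26) = 1, and 23·(-9) + 26·(8) = 1.
So (j₀, k₀) = (-15561, 13832); general j = -15561 + 26t, k = 13832 - 23t.
j ≥ 0 ⇒ t ≥ 599; k ≥ 0 ⇒ t ≤ 601. That's 3 values of t.

3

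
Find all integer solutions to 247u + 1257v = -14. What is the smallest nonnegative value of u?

gcd(1257, 247):
  1257 = 5·247 + 22
  247 = 11·22 + 5
  22 = 4·5 + 2
  5 = 2·2 + 1
  2 = 2·1
so gcd(1257, 247) = 1.
1 divides -14, so solutions exist.
Back-substitute for Bézout coefficients:
  1 = 5 - 2·2
  ... = 247·(514) + 1257·(-101)
Scale by -14/1 = -14: (u₀, v₀) = (-7196, 1414).
General solution: u = -7196 + 1257t, v = 1414 - 247t for integer t.
u ≥ 0: smallest is -7196 mod 1257 = 346 (at t = 6), with v = -68.

346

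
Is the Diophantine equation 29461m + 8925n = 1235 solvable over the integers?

no

gcd(29461, 8925) = 17.
17 does not divide 1235 (remainder 11), so no integer solutions.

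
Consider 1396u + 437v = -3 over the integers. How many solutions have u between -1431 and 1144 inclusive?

6

gcd(1396, 437) = 1  (1396 = 3*437 + 85, 437 = 5*85 + 12, 85 = 7*12 + 1, 12 = 12*1).
Back-substituting, 1396*(36) + 437*(-115) = 1.
Scale by -3: particular solution (-108, 345); reduce u mod 437: (329, -1051).
General solution: u = 329 + 437t, v = -1051 - 1396t for integer t.
-1431 ≤ 329 + 437t ≤ 1144 gives t ∈ [-4, 1], which is 6 values.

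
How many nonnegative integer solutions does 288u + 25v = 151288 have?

gcd(288, 25) = 1  (288 = 11*25 + 13, 25 = 1*13 + 12, 13 = 1*12 + 1, 12 = 12*1).
Back-substituting, 288*(2) + 25*(-23) = 1.
Scale by 151288: one solution is (302576, -3479624). Reduce u mod 25: (1, 6040).
General: u = 1 + 25t, v = 6040 - 288t.
u ≥ 0 ⇒ t ≥ 0; v ≥ 0 ⇒ t ≤ 20. So t ∈ [0, 20]: 21 solutions.

21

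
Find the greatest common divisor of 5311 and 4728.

gcd(5311, 4728):
  5311 = 1·4728 + 583
  4728 = 8·583 + 64
  583 = 9·64 + 7
  64 = 9·7 + 1
  7 = 7·1
so gcd(5311, 4728) = 1.

1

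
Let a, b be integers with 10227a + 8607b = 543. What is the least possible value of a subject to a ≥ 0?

gcd(10227, 8607):
  10227 = 1·8607 + 1620
  8607 = 5·1620 + 507
  1620 = 3·507 + 99
  507 = 5·99 + 12
  99 = 8·12 + 3
  12 = 4·3
so gcd(10227, 8607) = 3.
3 divides 543, so solutions exist.
Back-substitute for Bézout coefficients:
  3 = 99 - 8·12
  ... = 10227·(696) + 8607·(-827)
Scale by 543/3 = 181: (a₀, b₀) = (125976, -149687).
General solution: a = 125976 + 2869t, b = -149687 - 3409t for integer t.
a ≥ 0: smallest is 125976 mod 2869 = 2609 (at t = -43), with b = -3100.

2609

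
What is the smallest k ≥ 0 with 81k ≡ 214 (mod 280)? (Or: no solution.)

134

gcd(280, 81) = 1  (280 = 3×81 + 37, 81 = 2×37 + 7, 37 = 5×7 + 2, 7 = 3×2 + 1, 2 = 2×1).
1 divides 214, so solutions exist.
Back-substituting, 81×(121) + 280×(-35) = 1.
So 81×(121) ≡ 1 (mod 280); multiply by 214: k ≡ 25894 (mod 280).
Smallest nonnegative: k = 25894 mod 280 = 134.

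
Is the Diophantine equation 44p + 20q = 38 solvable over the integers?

gcd(44, 20):
  44 = 2×20 + 4
  20 = 5×4
so gcd(44, 20) = 4.
4 does not divide 38 (remainder 2), so no integer solutions.

no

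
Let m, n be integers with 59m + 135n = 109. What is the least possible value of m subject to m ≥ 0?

gcd(135, 59):
  135 = 2*59 + 17
  59 = 3*17 + 8
  17 = 2*8 + 1
  8 = 8*1
so gcd(135, 59) = 1.
1 divides 109, so solutions exist.
Back-substitute for Bézout coefficients:
  1 = 17 - 2*8
  ... = 59*(-16) + 135*(7)
Scale by 109/1 = 109: (m₀, n₀) = (-1744, 763).
General solution: m = -1744 + 135t, n = 763 - 59t for integer t.
m ≥ 0: smallest is -1744 mod 135 = 11 (at t = 13), with n = -4.

11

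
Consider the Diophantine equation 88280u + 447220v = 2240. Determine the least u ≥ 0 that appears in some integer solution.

9757

gcd(447220, 88280):
  447220 = 5×88280 + 5820
  88280 = 15×5820 + 980
  5820 = 5×980 + 920
  980 = 1×920 + 60
  920 = 15×60 + 20
  60 = 3×20
so gcd(447220, 88280) = 20.
20 divides 2240, so solutions exist.
Back-substitute for Bézout coefficients:
  20 = 920 - 15×60
  ... = 88280×(-7300) + 447220×(1441)
Scale by 2240/20 = 112: (u₀, v₀) = (-817600, 161392).
General solution: u = -817600 + 22361t, v = 161392 - 4414t for integer t.
u ≥ 0: smallest is -817600 mod 22361 = 9757 (at t = 37), with v = -1926.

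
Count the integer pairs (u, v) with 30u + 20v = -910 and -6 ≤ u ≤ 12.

gcd(30, 20):
  30 = 1×20 + 10
  20 = 2×10
so gcd(30, 20) = 10.
Back-substitute for Bézout coefficients:
  10 = 30 - 1×20
  ... = 30×(1) + 20×(-1)
Scale by -91: particular solution (-91, 91); reduce u mod 2: (1, -47).
General solution: u = 1 + 2t, v = -47 - 3t for integer t.
-6 ≤ 1 + 2t ≤ 12 gives t ∈ [-3, 5], which is 9 values.

9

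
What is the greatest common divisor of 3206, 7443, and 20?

1

gcd(7443, 3206) = 1.
gcd(1, 20) = 1.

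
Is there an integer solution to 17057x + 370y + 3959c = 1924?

gcd(17057, 370):
  17057 = 46·370 + 37
  370 = 10·37
so gcd(17057, 370) = 37.
gcd(37, 3959) = 37.
37 divides 1924, so integer solutions exist.

yes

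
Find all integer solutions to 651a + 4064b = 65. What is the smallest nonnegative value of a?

1155

gcd(4064, 651):
  4064 = 6*651 + 158
  651 = 4*158 + 19
  158 = 8*19 + 6
  19 = 3*6 + 1
  6 = 6*1
so gcd(4064, 651) = 1.
1 divides 65, so solutions exist.
Back-substitute for Bézout coefficients:
  1 = 19 - 3*6
  ... = 651*(643) + 4064*(-103)
Scale by 65/1 = 65: (a₀, b₀) = (41795, -6695).
General solution: a = 41795 + 4064t, b = -6695 - 651t for integer t.
a ≥ 0: smallest is 41795 mod 4064 = 1155 (at t = -10), with b = -185.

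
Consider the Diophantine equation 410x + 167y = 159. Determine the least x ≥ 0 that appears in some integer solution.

79

gcd(410, 167) = 1.
1 divides 159, so solutions exist.
By Bézout, 410·(11) + 167·(-27) = 1.
Scale by 159/1 = 159: (x₀, y₀) = (1749, -4293).
General solution: x = 1749 + 167t, y = -4293 - 410t for integer t.
x ≥ 0: smallest is 1749 mod 167 = 79 (at t = -10), with y = -193.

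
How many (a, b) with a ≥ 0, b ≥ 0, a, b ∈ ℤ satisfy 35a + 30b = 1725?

8

gcd(35, 30) = 5.
By Bézout, 35×(1) + 30×(-1) = 5.
One solution: (3, 54).
General: a = 3 + 6t, b = 54 - 7t.
a ≥ 0 ⇒ t ≥ 0; b ≥ 0 ⇒ t ≤ 7. So t ∈ [0, 7]: 8 solutions.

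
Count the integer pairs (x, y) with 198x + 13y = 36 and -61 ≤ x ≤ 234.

23

gcd(198, 13) = 1  (198 = 15*13 + 3, 13 = 4*3 + 1, 3 = 3*1).
Back-substituting, 198*(-4) + 13*(61) = 1.
Scale by 36: particular solution (-144, 2196); reduce x mod 13: (12, -180).
General solution: x = 12 + 13t, y = -180 - 198t for integer t.
-61 ≤ 12 + 13t ≤ 234 gives t ∈ [-5, 17], which is 23 values.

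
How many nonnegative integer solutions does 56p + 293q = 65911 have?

gcd(293, 56) = 1.
By Bézout, 56*(-68) + 293*(13) = 1.
One solution: (73, 211).
General: p = 73 + 293t, q = 211 - 56t.
p ≥ 0 ⇒ t ≥ 0; q ≥ 0 ⇒ t ≤ 3. So t ∈ [0, 3]: 4 solutions.

4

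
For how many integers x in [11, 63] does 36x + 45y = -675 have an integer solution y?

10

gcd(45, 36):
  45 = 1·36 + 9
  36 = 4·9
so gcd(45, 36) = 9.
Back-substitute for Bézout coefficients:
  9 = 45 - 1·36
  ... = 36·(-1) + 45·(1)
Scale by -75: particular solution (75, -75); reduce x mod 5: (0, -15).
General solution: x = 0 + 5t, y = -15 - 4t for integer t.
11 ≤ 0 + 5t ≤ 63 gives t ∈ [3, 12], which is 10 values.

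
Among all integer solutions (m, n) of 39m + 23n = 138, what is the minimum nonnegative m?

gcd(39, 23) = 1.
1 divides 138, so solutions exist.
By Bézout, 39·(-10) + 23·(17) = 1.
Scale by 138/1 = 138: (m₀, n₀) = (-1380, 2346).
General solution: m = -1380 + 23t, n = 2346 - 39t for integer t.
m ≥ 0: smallest is -1380 mod 23 = 0 (at t = 60), with n = 6.

0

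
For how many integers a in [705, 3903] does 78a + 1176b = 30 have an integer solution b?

17

gcd(1176, 78) = 6.
By Bézout, 78×(-15) + 1176×(1) = 6.
Particular solution: (121, -8).
General solution: a = 121 + 196t, b = -8 - 13t for integer t.
705 ≤ 121 + 196t ≤ 3903 gives t ∈ [3, 19], which is 17 values.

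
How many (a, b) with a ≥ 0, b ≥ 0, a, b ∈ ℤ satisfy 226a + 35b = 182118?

gcd(226, 35) = 1  (226 = 6*35 + 16, 35 = 2*16 + 3, 16 = 5*3 + 1, 3 = 3*1).
Back-substituting, 226*(11) + 35*(-71) = 1.
Scale by 182118: one solution is (2003298, -12930378). Reduce a mod 35: (3, 5184).
General: a = 3 + 35t, b = 5184 - 226t.
a ≥ 0 ⇒ t ≥ 0; b ≥ 0 ⇒ t ≤ 22. So t ∈ [0, 22]: 23 solutions.

23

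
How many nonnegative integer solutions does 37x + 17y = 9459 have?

15

gcd(37, 17) = 1  (37 = 2×17 + 3, 17 = 5×3 + 2, 3 = 1×2 + 1, 2 = 2×1).
Back-substituting, 37×(6) + 17×(-13) = 1.
Scale by 9459: one solution is (56754, -122967). Reduce x mod 17: (8, 539).
General: x = 8 + 17t, y = 539 - 37t.
x ≥ 0 ⇒ t ≥ 0; y ≥ 0 ⇒ t ≤ 14. So t ∈ [0, 14]: 15 solutions.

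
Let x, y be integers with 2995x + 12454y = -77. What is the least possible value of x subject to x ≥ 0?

gcd(12454, 2995) = 1.
1 divides -77, so solutions exist.
By Bézout, 2995*(-2969) + 12454*(714) = 1.
Scale by -77/1 = -77: (x₀, y₀) = (228613, -54978).
General solution: x = 228613 + 12454t, y = -54978 - 2995t for integer t.
x ≥ 0: smallest is 228613 mod 12454 = 4441 (at t = -18), with y = -1068.

4441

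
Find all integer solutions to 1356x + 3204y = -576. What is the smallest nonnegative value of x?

gcd(3204, 1356):
  3204 = 2×1356 + 492
  1356 = 2×492 + 372
  492 = 1×372 + 120
  372 = 3×120 + 12
  120 = 10×12
so gcd(3204, 1356) = 12.
12 divides -576, so solutions exist.
Back-substitute for Bézout coefficients:
  12 = 372 - 3×120
  ... = 1356×(26) + 3204×(-11)
Scale by -576/12 = -48: (x₀, y₀) = (-1248, 528).
General solution: x = -1248 + 267t, y = 528 - 113t for integer t.
x ≥ 0: smallest is -1248 mod 267 = 87 (at t = 5), with y = -37.

87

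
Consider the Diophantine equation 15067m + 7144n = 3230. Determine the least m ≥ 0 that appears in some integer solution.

50

gcd(15067, 7144) = 19.
19 divides 3230, so solutions exist.
By Bézout, 15067·(-55) + 7144·(116) = 19.
Scale by 3230/19 = 170: (m₀, n₀) = (-9350, 19720).
General solution: m = -9350 + 376t, n = 19720 - 793t for integer t.
m ≥ 0: smallest is -9350 mod 376 = 50 (at t = 25), with n = -105.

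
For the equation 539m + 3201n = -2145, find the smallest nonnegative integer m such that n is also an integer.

gcd(3201, 539):
  3201 = 5*539 + 506
  539 = 1*506 + 33
  506 = 15*33 + 11
  33 = 3*11
so gcd(3201, 539) = 11.
11 divides -2145, so solutions exist.
Back-substitute for Bézout coefficients:
  11 = 506 - 15*33
  ... = 539*(-95) + 3201*(16)
Scale by -2145/11 = -195: (m₀, n₀) = (18525, -3120).
General solution: m = 18525 + 291t, n = -3120 - 49t for integer t.
m ≥ 0: smallest is 18525 mod 291 = 192 (at t = -63), with n = -33.

192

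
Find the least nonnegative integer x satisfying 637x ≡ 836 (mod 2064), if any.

gcd(2064, 637) = 1  (2064 = 3·637 + 153, 637 = 4·153 + 25, 153 = 6·25 + 3, 25 = 8·3 + 1, 3 = 3·1).
1 divides 836, so solutions exist.
Back-substituting, 637·(661) + 2064·(-204) = 1.
So 637·(661) ≡ 1 (mod 2064); multiply by 836: x ≡ 552596 (mod 2064).
Smallest nonnegative: x = 552596 mod 2064 = 1508.

1508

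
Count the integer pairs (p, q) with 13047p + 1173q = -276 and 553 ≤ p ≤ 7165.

16

gcd(13047, 1173):
  13047 = 11*1173 + 144
  1173 = 8*144 + 21
  144 = 6*21 + 18
  21 = 1*18 + 3
  18 = 6*3
so gcd(13047, 1173) = 3.
Back-substitute for Bézout coefficients:
  3 = 21 - 1*18
  ... = 13047*(-57) + 1173*(634)
Scale by -92: particular solution (5244, -58328); reduce p mod 391: (161, -1791).
General solution: p = 161 + 391t, q = -1791 - 4349t for integer t.
553 ≤ 161 + 391t ≤ 7165 gives t ∈ [2, 17], which is 16 values.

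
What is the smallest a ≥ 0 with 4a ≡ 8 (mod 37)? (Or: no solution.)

gcd(37, 4):
  37 = 9*4 + 1
  4 = 4*1
so gcd(37, 4) = 1.
1 divides 8, so solutions exist.
Back-substitute for Bézout coefficients:
  1 = 37 - 9*4
  ... = 4*(-9) + 37*(1)
So 4*(-9) ≡ 1 (mod 37); multiply by 8: a ≡ -72 (mod 37).
Smallest nonnegative: a = -72 mod 37 = 2.

2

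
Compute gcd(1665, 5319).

gcd(5319, 1665) = 9  (5319 = 3×1665 + 324, 1665 = 5×324 + 45, 324 = 7×45 + 9, 45 = 5×9).

9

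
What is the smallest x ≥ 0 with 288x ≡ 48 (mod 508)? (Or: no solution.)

106

gcd(508, 288) = 4.
4 divides 48, so solutions exist.
By Bézout, 288×(30) + 508×(-17) = 4.
So 288×(30) ≡ 4 (mod 508); multiply by 12: x ≡ 360 (mod 127).
Smallest nonnegative: x = 360 mod 127 = 106.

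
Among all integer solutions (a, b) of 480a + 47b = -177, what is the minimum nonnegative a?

34

gcd(480, 47) = 1  (480 = 10*47 + 10, 47 = 4*10 + 7, 10 = 1*7 + 3, 7 = 2*3 + 1, 3 = 3*1).
1 divides -177, so solutions exist.
Back-substituting, 480*(-14) + 47*(143) = 1.
Scale by -177/1 = -177: (a₀, b₀) = (2478, -25311).
General solution: a = 2478 + 47t, b = -25311 - 480t for integer t.
a ≥ 0: smallest is 2478 mod 47 = 34 (at t = -52), with b = -351.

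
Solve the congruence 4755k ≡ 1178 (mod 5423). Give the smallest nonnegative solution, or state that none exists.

5405

gcd(5423, 4755) = 1.
1 divides 1178, so solutions exist.
By Bézout, 4755×(-755) + 5423×(662) = 1.
So 4755×(-755) ≡ 1 (mod 5423); multiply by 1178: k ≡ -889390 (mod 5423).
Smallest nonnegative: k = -889390 mod 5423 = 5405.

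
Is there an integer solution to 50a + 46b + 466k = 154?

gcd(50, 46) = 2  (50 = 1·46 + 4, 46 = 11·4 + 2, 4 = 2·2).
gcd(2, 466) = 2.
2 divides 154, so integer solutions exist.

yes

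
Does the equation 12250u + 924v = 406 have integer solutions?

gcd(12250, 924) = 14  (12250 = 13·924 + 238, 924 = 3·238 + 210, 238 = 1·210 + 28, 210 = 7·28 + 14, 28 = 2·14).
14 divides 406, so integer solutions exist.

yes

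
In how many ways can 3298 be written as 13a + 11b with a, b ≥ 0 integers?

gcd(13, 11) = 1  (13 = 1×11 + 2, 11 = 5×2 + 1, 2 = 2×1).
Back-substituting, 13×(-5) + 11×(6) = 1.
Scale by 3298: one solution is (-16490, 19788). Reduce a mod 11: (10, 288).
General: a = 10 + 11t, b = 288 - 13t.
a ≥ 0 ⇒ t ≥ 0; b ≥ 0 ⇒ t ≤ 22. So t ∈ [0, 22]: 23 solutions.

23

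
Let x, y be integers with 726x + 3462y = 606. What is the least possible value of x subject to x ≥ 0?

gcd(3462, 726) = 6  (3462 = 4×726 + 558, 726 = 1×558 + 168, 558 = 3×168 + 54, 168 = 3×54 + 6, 54 = 9×6).
6 divides 606, so solutions exist.
Back-substituting, 726×(62) + 3462×(-13) = 6.
Scale by 606/6 = 101: (x₀, y₀) = (6262, -1313).
General solution: x = 6262 + 577t, y = -1313 - 121t for integer t.
x ≥ 0: smallest is 6262 mod 577 = 492 (at t = -10), with y = -103.

492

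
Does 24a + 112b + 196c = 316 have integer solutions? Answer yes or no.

gcd(112, 24) = 8.
gcd(8, 196) = 4.
4 divides 316, so integer solutions exist.

yes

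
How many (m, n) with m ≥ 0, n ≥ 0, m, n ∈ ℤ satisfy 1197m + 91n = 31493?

2

gcd(1197, 91) = 7.
By Bézout, 1197*(-6) + 91*(79) = 7.
One solution: (7, 254).
General: m = 7 + 13t, n = 254 - 171t.
m ≥ 0 ⇒ t ≥ 0; n ≥ 0 ⇒ t ≤ 1. So t ∈ [0, 1]: 2 solutions.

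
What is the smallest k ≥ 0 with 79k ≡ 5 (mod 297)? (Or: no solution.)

173

gcd(297, 79) = 1.
1 divides 5, so solutions exist.
By Bézout, 79×(94) + 297×(-25) = 1.
So 79×(94) ≡ 1 (mod 297); multiply by 5: k ≡ 470 (mod 297).
Smallest nonnegative: k = 470 mod 297 = 173.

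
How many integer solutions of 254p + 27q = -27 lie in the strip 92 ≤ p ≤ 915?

gcd(254, 27) = 1.
By Bézout, 254*(5) + 27*(-47) = 1.
Particular solution: (0, -1).
General solution: p = 0 + 27t, q = -1 - 254t for integer t.
92 ≤ 0 + 27t ≤ 915 gives t ∈ [4, 33], which is 30 values.

30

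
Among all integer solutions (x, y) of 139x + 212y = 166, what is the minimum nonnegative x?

50

gcd(212, 139):
  212 = 1×139 + 73
  139 = 1×73 + 66
  73 = 1×66 + 7
  66 = 9×7 + 3
  7 = 2×3 + 1
  3 = 3×1
so gcd(212, 139) = 1.
1 divides 166, so solutions exist.
Back-substitute for Bézout coefficients:
  1 = 7 - 2×3
  ... = 139×(-61) + 212×(40)
Scale by 166/1 = 166: (x₀, y₀) = (-10126, 6640).
General solution: x = -10126 + 212t, y = 6640 - 139t for integer t.
x ≥ 0: smallest is -10126 mod 212 = 50 (at t = 48), with y = -32.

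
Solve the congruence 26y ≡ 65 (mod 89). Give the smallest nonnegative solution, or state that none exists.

47

gcd(89, 26):
  89 = 3*26 + 11
  26 = 2*11 + 4
  11 = 2*4 + 3
  4 = 1*3 + 1
  3 = 3*1
so gcd(89, 26) = 1.
1 divides 65, so solutions exist.
Back-substitute for Bézout coefficients:
  1 = 4 - 1*3
  ... = 26*(24) + 89*(-7)
So 26*(24) ≡ 1 (mod 89); multiply by 65: y ≡ 1560 (mod 89).
Smallest nonnegative: y = 1560 mod 89 = 47.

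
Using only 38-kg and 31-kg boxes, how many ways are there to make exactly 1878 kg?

2

Need nonnegative integers with 38j + 31k = 1878.
gcd(38, 31) = 1, and 38·(9) + 31·(-11) = 1.
So (j₀, k₀) = (16902, -20658); general j = 16902 + 31t, k = -20658 - 38t.
j ≥ 0 ⇒ t ≥ -545; k ≥ 0 ⇒ t ≤ -544. That's 2 values of t.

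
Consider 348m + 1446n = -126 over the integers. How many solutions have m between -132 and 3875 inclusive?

17

gcd(1446, 348) = 6  (1446 = 4·348 + 54, 348 = 6·54 + 24, 54 = 2·24 + 6, 24 = 4·6).
Back-substituting, 348·(-54) + 1446·(13) = 6.
Scale by -21: particular solution (1134, -273); reduce m mod 241: (170, -41).
General solution: m = 170 + 241t, n = -41 - 58t for integer t.
-132 ≤ 170 + 241t ≤ 3875 gives t ∈ [-1, 15], which is 17 values.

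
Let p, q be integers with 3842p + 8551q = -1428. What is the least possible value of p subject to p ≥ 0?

gcd(8551, 3842) = 17.
17 divides -1428, so solutions exist.
By Bézout, 3842*(69) + 8551*(-31) = 17.
Scale by -1428/17 = -84: (p₀, q₀) = (-5796, 2604).
General solution: p = -5796 + 503t, q = 2604 - 226t for integer t.
p ≥ 0: smallest is -5796 mod 503 = 240 (at t = 12), with q = -108.

240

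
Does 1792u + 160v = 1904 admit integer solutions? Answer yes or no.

no

gcd(1792, 160):
  1792 = 11×160 + 32
  160 = 5×32
so gcd(1792, 160) = 32.
32 does not divide 1904 (remainder 16), so no integer solutions.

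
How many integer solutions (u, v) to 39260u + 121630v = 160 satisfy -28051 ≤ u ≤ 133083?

gcd(121630, 39260) = 10  (121630 = 3×39260 + 3850, 39260 = 10×3850 + 760, 3850 = 5×760 + 50, 760 = 15×50 + 10, 50 = 5×10).
Back-substituting, 39260×(2401) + 121630×(-775) = 10.
Scale by 16: particular solution (38416, -12400); reduce u mod 12163: (1927, -622).
General solution: u = 1927 + 12163t, v = -622 - 3926t for integer t.
-28051 ≤ 1927 + 12163t ≤ 133083 gives t ∈ [-2, 10], which is 13 values.

13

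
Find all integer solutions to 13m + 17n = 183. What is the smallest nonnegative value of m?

gcd(17, 13):
  17 = 1*13 + 4
  13 = 3*4 + 1
  4 = 4*1
so gcd(17, 13) = 1.
1 divides 183, so solutions exist.
Back-substitute for Bézout coefficients:
  1 = 13 - 3*4
  ... = 13*(4) + 17*(-3)
Scale by 183/1 = 183: (m₀, n₀) = (732, -549).
General solution: m = 732 + 17t, n = -549 - 13t for integer t.
m ≥ 0: smallest is 732 mod 17 = 1 (at t = -43), with n = 10.

1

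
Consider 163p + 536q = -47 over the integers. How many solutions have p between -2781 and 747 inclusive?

7

gcd(536, 163) = 1.
By Bézout, 163×(171) + 536×(-52) = 1.
Particular solution: (3, -1).
General solution: p = 3 + 536t, q = -1 - 163t for integer t.
-2781 ≤ 3 + 536t ≤ 747 gives t ∈ [-5, 1], which is 7 values.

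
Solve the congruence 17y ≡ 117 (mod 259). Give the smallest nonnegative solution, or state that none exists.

gcd(259, 17):
  259 = 15*17 + 4
  17 = 4*4 + 1
  4 = 4*1
so gcd(259, 17) = 1.
1 divides 117, so solutions exist.
Back-substitute for Bézout coefficients:
  1 = 17 - 4*4
  ... = 17*(61) + 259*(-4)
So 17*(61) ≡ 1 (mod 259); multiply by 117: y ≡ 7137 (mod 259).
Smallest nonnegative: y = 7137 mod 259 = 144.

144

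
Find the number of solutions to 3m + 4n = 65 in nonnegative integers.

gcd(4, 3) = 1  (4 = 1*3 + 1, 3 = 3*1).
Back-substituting, 3*(-1) + 4*(1) = 1.
Scale by 65: one solution is (-65, 65). Reduce m mod 4: (3, 14).
General: m = 3 + 4t, n = 14 - 3t.
m ≥ 0 ⇒ t ≥ 0; n ≥ 0 ⇒ t ≤ 4. So t ∈ [0, 4]: 5 solutions.

5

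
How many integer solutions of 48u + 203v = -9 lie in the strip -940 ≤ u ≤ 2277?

16

gcd(203, 48) = 1.
By Bézout, 48*(55) + 203*(-13) = 1.
Particular solution: (114, -27).
General solution: u = 114 + 203t, v = -27 - 48t for integer t.
-940 ≤ 114 + 203t ≤ 2277 gives t ∈ [-5, 10], which is 16 values.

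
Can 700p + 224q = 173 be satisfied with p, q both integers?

no

gcd(700, 224) = 28.
28 does not divide 173 (remainder 5), so no integer solutions.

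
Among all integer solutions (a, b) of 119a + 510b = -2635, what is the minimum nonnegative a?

25

gcd(510, 119) = 17  (510 = 4×119 + 34, 119 = 3×34 + 17, 34 = 2×17).
17 divides -2635, so solutions exist.
Back-substituting, 119×(13) + 510×(-3) = 17.
Scale by -2635/17 = -155: (a₀, b₀) = (-2015, 465).
General solution: a = -2015 + 30t, b = 465 - 7t for integer t.
a ≥ 0: smallest is -2015 mod 30 = 25 (at t = 68), with b = -11.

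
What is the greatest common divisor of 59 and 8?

1

gcd(59, 8):
  59 = 7*8 + 3
  8 = 2*3 + 2
  3 = 1*2 + 1
  2 = 2*1
so gcd(59, 8) = 1.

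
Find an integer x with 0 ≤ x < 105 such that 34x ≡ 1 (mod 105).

gcd(105, 34):
  105 = 3*34 + 3
  34 = 11*3 + 1
  3 = 3*1
so gcd(105, 34) = 1.
Back-substitute for Bézout coefficients:
  1 = 34 - 11*3
  ... = 34*(34) + 105*(-11)
So 34*34 ≡ 1 (mod 105), and 34 mod 105 = 34.

34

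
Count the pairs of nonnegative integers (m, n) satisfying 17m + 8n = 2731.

20

gcd(17, 8):
  17 = 2*8 + 1
  8 = 8*1
so gcd(17, 8) = 1.
Back-substitute for Bézout coefficients:
  1 = 17 - 2*8
  ... = 17*(1) + 8*(-2)
Scale by 2731: one solution is (2731, -5462). Reduce m mod 8: (3, 335).
General: m = 3 + 8t, n = 335 - 17t.
m ≥ 0 ⇒ t ≥ 0; n ≥ 0 ⇒ t ≤ 19. So t ∈ [0, 19]: 20 solutions.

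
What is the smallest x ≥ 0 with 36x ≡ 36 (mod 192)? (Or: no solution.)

1

gcd(192, 36) = 12  (192 = 5·36 + 12, 36 = 3·12).
12 divides 36, so solutions exist.
Back-substituting, 36·(-5) + 192·(1) = 12.
So 36·(-5) ≡ 12 (mod 192); multiply by 3: x ≡ -15 (mod 16).
Smallest nonnegative: x = -15 mod 16 = 1.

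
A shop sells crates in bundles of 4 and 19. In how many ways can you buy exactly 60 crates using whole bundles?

Need nonnegative integers with 4j + 19k = 60.
gcd(4, 19) = 1, and 4·(5) + 19·(-1) = 1.
So (j₀, k₀) = (300, -60); general j = 300 + 19t, k = -60 - 4t.
j ≥ 0 ⇒ t ≥ -15; k ≥ 0 ⇒ t ≤ -15. That's 1 value of t.

1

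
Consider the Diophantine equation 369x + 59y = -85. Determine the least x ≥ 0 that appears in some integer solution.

gcd(369, 59):
  369 = 6×59 + 15
  59 = 3×15 + 14
  15 = 1×14 + 1
  14 = 14×1
so gcd(369, 59) = 1.
1 divides -85, so solutions exist.
Back-substitute for Bézout coefficients:
  1 = 15 - 1×14
  ... = 369×(4) + 59×(-25)
Scale by -85/1 = -85: (x₀, y₀) = (-340, 2125).
General solution: x = -340 + 59t, y = 2125 - 369t for integer t.
x ≥ 0: smallest is -340 mod 59 = 14 (at t = 6), with y = -89.

14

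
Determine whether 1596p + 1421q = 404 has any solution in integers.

gcd(1596, 1421):
  1596 = 1*1421 + 175
  1421 = 8*175 + 21
  175 = 8*21 + 7
  21 = 3*7
so gcd(1596, 1421) = 7.
7 does not divide 404 (remainder 5), so no integer solutions.

no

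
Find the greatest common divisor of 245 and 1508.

1

gcd(1508, 245) = 1  (1508 = 6*245 + 38, 245 = 6*38 + 17, 38 = 2*17 + 4, 17 = 4*4 + 1, 4 = 4*1).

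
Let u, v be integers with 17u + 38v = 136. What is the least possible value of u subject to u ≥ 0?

gcd(38, 17):
  38 = 2×17 + 4
  17 = 4×4 + 1
  4 = 4×1
so gcd(38, 17) = 1.
1 divides 136, so solutions exist.
Back-substitute for Bézout coefficients:
  1 = 17 - 4×4
  ... = 17×(9) + 38×(-4)
Scale by 136/1 = 136: (u₀, v₀) = (1224, -544).
General solution: u = 1224 + 38t, v = -544 - 17t for integer t.
u ≥ 0: smallest is 1224 mod 38 = 8 (at t = -32), with v = 0.

8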